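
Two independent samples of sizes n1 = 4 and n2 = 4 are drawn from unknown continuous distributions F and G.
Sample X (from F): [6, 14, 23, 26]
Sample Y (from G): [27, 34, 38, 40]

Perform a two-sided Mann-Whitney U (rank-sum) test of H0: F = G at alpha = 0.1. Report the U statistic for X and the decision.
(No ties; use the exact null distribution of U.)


Step 1: Combine and sort all 8 observations; assign midranks.
sorted (value, group): (6,X), (14,X), (23,X), (26,X), (27,Y), (34,Y), (38,Y), (40,Y)
ranks: 6->1, 14->2, 23->3, 26->4, 27->5, 34->6, 38->7, 40->8
Step 2: Rank sum for X: R1 = 1 + 2 + 3 + 4 = 10.
Step 3: U_X = R1 - n1(n1+1)/2 = 10 - 4*5/2 = 10 - 10 = 0.
       U_Y = n1*n2 - U_X = 16 - 0 = 16.
Step 4: No ties, so the exact null distribution of U (based on enumerating the C(8,4) = 70 equally likely rank assignments) gives the two-sided p-value.
Step 5: p-value = 0.028571; compare to alpha = 0.1. reject H0.

U_X = 0, p = 0.028571, reject H0 at alpha = 0.1.


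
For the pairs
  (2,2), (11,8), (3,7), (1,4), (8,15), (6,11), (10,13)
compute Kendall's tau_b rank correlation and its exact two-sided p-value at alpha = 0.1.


Step 1: Enumerate the 21 unordered pairs (i,j) with i<j and classify each by sign(x_j-x_i) * sign(y_j-y_i).
  (1,2):dx=+9,dy=+6->C; (1,3):dx=+1,dy=+5->C; (1,4):dx=-1,dy=+2->D; (1,5):dx=+6,dy=+13->C
  (1,6):dx=+4,dy=+9->C; (1,7):dx=+8,dy=+11->C; (2,3):dx=-8,dy=-1->C; (2,4):dx=-10,dy=-4->C
  (2,5):dx=-3,dy=+7->D; (2,6):dx=-5,dy=+3->D; (2,7):dx=-1,dy=+5->D; (3,4):dx=-2,dy=-3->C
  (3,5):dx=+5,dy=+8->C; (3,6):dx=+3,dy=+4->C; (3,7):dx=+7,dy=+6->C; (4,5):dx=+7,dy=+11->C
  (4,6):dx=+5,dy=+7->C; (4,7):dx=+9,dy=+9->C; (5,6):dx=-2,dy=-4->C; (5,7):dx=+2,dy=-2->D
  (6,7):dx=+4,dy=+2->C
Step 2: C = 16, D = 5, total pairs = 21.
Step 3: tau = (C - D)/(n(n-1)/2) = (16 - 5)/21 = 0.523810.
Step 4: Exact two-sided p-value (enumerate n! = 5040 permutations of y under H0): p = 0.136111.
Step 5: alpha = 0.1. fail to reject H0.

tau_b = 0.5238 (C=16, D=5), p = 0.136111, fail to reject H0.


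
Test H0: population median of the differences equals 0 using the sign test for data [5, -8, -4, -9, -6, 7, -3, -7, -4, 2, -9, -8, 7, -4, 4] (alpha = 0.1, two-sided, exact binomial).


Step 1: Discard zero differences. Original n = 15; n_eff = number of nonzero differences = 15.
Nonzero differences (with sign): +5, -8, -4, -9, -6, +7, -3, -7, -4, +2, -9, -8, +7, -4, +4
Step 2: Count signs: positive = 5, negative = 10.
Step 3: Under H0: P(positive) = 0.5, so the number of positives S ~ Bin(15, 0.5).
Step 4: Two-sided exact p-value = sum of Bin(15,0.5) probabilities at or below the observed probability = 0.301758.
Step 5: alpha = 0.1. fail to reject H0.

n_eff = 15, pos = 5, neg = 10, p = 0.301758, fail to reject H0.


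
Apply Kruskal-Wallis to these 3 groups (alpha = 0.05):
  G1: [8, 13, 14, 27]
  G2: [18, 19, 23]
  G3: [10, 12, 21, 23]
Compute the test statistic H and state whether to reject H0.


Step 1: Combine all N = 11 observations and assign midranks.
sorted (value, group, rank): (8,G1,1), (10,G3,2), (12,G3,3), (13,G1,4), (14,G1,5), (18,G2,6), (19,G2,7), (21,G3,8), (23,G2,9.5), (23,G3,9.5), (27,G1,11)
Step 2: Sum ranks within each group.
R_1 = 21 (n_1 = 4)
R_2 = 22.5 (n_2 = 3)
R_3 = 22.5 (n_3 = 4)
Step 3: H = 12/(N(N+1)) * sum(R_i^2/n_i) - 3(N+1)
     = 12/(11*12) * (21^2/4 + 22.5^2/3 + 22.5^2/4) - 3*12
     = 0.090909 * 405.562 - 36
     = 0.869318.
Step 4: Ties present; correction factor C = 1 - 6/(11^3 - 11) = 0.995455. Corrected H = 0.869318 / 0.995455 = 0.873288.
Step 5: Under H0, H ~ chi^2(2); p-value = 0.646202.
Step 6: alpha = 0.05. fail to reject H0.

H = 0.8733, df = 2, p = 0.646202, fail to reject H0.


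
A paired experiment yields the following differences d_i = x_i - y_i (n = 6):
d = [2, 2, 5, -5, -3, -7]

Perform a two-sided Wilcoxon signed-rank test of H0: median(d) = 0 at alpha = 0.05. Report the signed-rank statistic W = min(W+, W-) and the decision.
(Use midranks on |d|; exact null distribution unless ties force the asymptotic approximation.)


Step 1: Drop any zero differences (none here) and take |d_i|.
|d| = [2, 2, 5, 5, 3, 7]
Step 2: Midrank |d_i| (ties get averaged ranks).
ranks: |2|->1.5, |2|->1.5, |5|->4.5, |5|->4.5, |3|->3, |7|->6
Step 3: Attach original signs; sum ranks with positive sign and with negative sign.
W+ = 1.5 + 1.5 + 4.5 = 7.5
W- = 4.5 + 3 + 6 = 13.5
(Check: W+ + W- = 21 should equal n(n+1)/2 = 21.)
Step 4: Test statistic W = min(W+, W-) = 7.5.
Step 5: Ties in |d|, so use the tie-corrected normal approximation.
        E[W] = n(n+1)/4 = 6*7/4 = 10.5.
        Tie groups: |d|=2 (t=2), |d|=5 (t=2); sum(t^3 - t) = 12.
        Var[W] = n(n+1)(2n+1)/24 - sum(t^3-t)/48 = 546/24 - 12/48 = 22.5.
        z = (W - E[W]) / sqrt(Var[W]) = (7.5 - 10.5) / 4.7434 = -0.6325.
        Two-sided p = 2*Phi(z) = 0.527089.
Step 6: alpha = 0.05. fail to reject H0.

W+ = 7.5, W- = 13.5, W = min = 7.5, p = 0.527089, fail to reject H0.


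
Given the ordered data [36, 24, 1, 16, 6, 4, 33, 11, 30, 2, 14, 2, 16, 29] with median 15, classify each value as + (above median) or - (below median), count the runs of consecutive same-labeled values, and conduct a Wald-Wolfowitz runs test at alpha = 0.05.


Step 1: Compute median = 15; label A = above, B = below.
Labels in order: AABABBABABBBAA  (n_A = 7, n_B = 7)
Step 2: Count runs R = 9.
Step 3: Under H0 (random ordering), E[R] = 2*n_A*n_B/(n_A+n_B) + 1 = 2*7*7/14 + 1 = 8.0000.
        Var[R] = 2*n_A*n_B*(2*n_A*n_B - n_A - n_B) / ((n_A+n_B)^2 * (n_A+n_B-1)) = 8232/2548 = 3.2308.
        SD[R] = 1.7974.
Step 4: Continuity-corrected z = (R - 0.5 - E[R]) / SD[R] = (9 - 0.5 - 8.0000) / 1.7974 = 0.2782.
Step 5: Two-sided p-value via normal approximation = 2*(1 - Phi(|z|)) = 0.780879.
Step 6: alpha = 0.05. fail to reject H0.

R = 9, z = 0.2782, p = 0.780879, fail to reject H0.


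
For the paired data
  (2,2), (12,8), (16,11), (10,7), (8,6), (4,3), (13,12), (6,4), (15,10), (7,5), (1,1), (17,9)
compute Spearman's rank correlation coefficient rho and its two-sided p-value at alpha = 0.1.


Step 1: Rank x and y separately (midranks; no ties here).
rank(x): 2->2, 12->8, 16->11, 10->7, 8->6, 4->3, 13->9, 6->4, 15->10, 7->5, 1->1, 17->12
rank(y): 2->2, 8->8, 11->11, 7->7, 6->6, 3->3, 12->12, 4->4, 10->10, 5->5, 1->1, 9->9
Step 2: d_i = R_x(i) - R_y(i); compute d_i^2.
  (2-2)^2=0, (8-8)^2=0, (11-11)^2=0, (7-7)^2=0, (6-6)^2=0, (3-3)^2=0, (9-12)^2=9, (4-4)^2=0, (10-10)^2=0, (5-5)^2=0, (1-1)^2=0, (12-9)^2=9
sum(d^2) = 18.
Step 3: rho = 1 - 6*18 / (12*(12^2 - 1)) = 1 - 108/1716 = 0.937063.
Step 4: Under H0, t = rho * sqrt((n-2)/(1-rho^2)) = 8.4868 ~ t(10).
Step 5: Two-sided p-value from the t-distribution with 10 df = 0.000007.
Step 6: alpha = 0.1. reject H0.

rho = 0.9371, p = 0.000007, reject H0 at alpha = 0.1.


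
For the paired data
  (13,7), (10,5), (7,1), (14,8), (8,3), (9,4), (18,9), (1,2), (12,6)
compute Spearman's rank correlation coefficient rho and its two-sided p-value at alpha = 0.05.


Step 1: Rank x and y separately (midranks; no ties here).
rank(x): 13->7, 10->5, 7->2, 14->8, 8->3, 9->4, 18->9, 1->1, 12->6
rank(y): 7->7, 5->5, 1->1, 8->8, 3->3, 4->4, 9->9, 2->2, 6->6
Step 2: d_i = R_x(i) - R_y(i); compute d_i^2.
  (7-7)^2=0, (5-5)^2=0, (2-1)^2=1, (8-8)^2=0, (3-3)^2=0, (4-4)^2=0, (9-9)^2=0, (1-2)^2=1, (6-6)^2=0
sum(d^2) = 2.
Step 3: rho = 1 - 6*2 / (9*(9^2 - 1)) = 1 - 12/720 = 0.983333.
Step 4: Under H0, t = rho * sqrt((n-2)/(1-rho^2)) = 14.3096 ~ t(7).
Step 5: Two-sided p-value from the t-distribution with 7 df = 0.000002.
Step 6: alpha = 0.05. reject H0.

rho = 0.9833, p = 0.000002, reject H0 at alpha = 0.05.


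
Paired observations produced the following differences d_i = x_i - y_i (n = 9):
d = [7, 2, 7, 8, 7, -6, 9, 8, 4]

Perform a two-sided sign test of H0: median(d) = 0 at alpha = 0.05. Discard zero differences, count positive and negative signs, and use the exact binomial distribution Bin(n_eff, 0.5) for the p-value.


Step 1: Discard zero differences. Original n = 9; n_eff = number of nonzero differences = 9.
Nonzero differences (with sign): +7, +2, +7, +8, +7, -6, +9, +8, +4
Step 2: Count signs: positive = 8, negative = 1.
Step 3: Under H0: P(positive) = 0.5, so the number of positives S ~ Bin(9, 0.5).
Step 4: Two-sided exact p-value = sum of Bin(9,0.5) probabilities at or below the observed probability = 0.039062.
Step 5: alpha = 0.05. reject H0.

n_eff = 9, pos = 8, neg = 1, p = 0.039062, reject H0.


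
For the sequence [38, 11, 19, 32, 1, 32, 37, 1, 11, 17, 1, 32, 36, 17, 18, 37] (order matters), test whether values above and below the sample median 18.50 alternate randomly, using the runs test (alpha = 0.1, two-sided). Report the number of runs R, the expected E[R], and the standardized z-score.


Step 1: Compute median = 18.50; label A = above, B = below.
Labels in order: ABAABAABBBBAABBA  (n_A = 8, n_B = 8)
Step 2: Count runs R = 9.
Step 3: Under H0 (random ordering), E[R] = 2*n_A*n_B/(n_A+n_B) + 1 = 2*8*8/16 + 1 = 9.0000.
        Var[R] = 2*n_A*n_B*(2*n_A*n_B - n_A - n_B) / ((n_A+n_B)^2 * (n_A+n_B-1)) = 14336/3840 = 3.7333.
        SD[R] = 1.9322.
Step 4: R = E[R], so z = 0 with no continuity correction.
Step 5: Two-sided p-value via normal approximation = 2*(1 - Phi(|z|)) = 1.000000.
Step 6: alpha = 0.1. fail to reject H0.

R = 9, z = 0.0000, p = 1.000000, fail to reject H0.


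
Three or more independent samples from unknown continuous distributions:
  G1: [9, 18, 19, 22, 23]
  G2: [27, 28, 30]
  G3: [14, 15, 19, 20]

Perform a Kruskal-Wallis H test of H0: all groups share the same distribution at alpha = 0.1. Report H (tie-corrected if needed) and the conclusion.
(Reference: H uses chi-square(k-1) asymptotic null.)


Step 1: Combine all N = 12 observations and assign midranks.
sorted (value, group, rank): (9,G1,1), (14,G3,2), (15,G3,3), (18,G1,4), (19,G1,5.5), (19,G3,5.5), (20,G3,7), (22,G1,8), (23,G1,9), (27,G2,10), (28,G2,11), (30,G2,12)
Step 2: Sum ranks within each group.
R_1 = 27.5 (n_1 = 5)
R_2 = 33 (n_2 = 3)
R_3 = 17.5 (n_3 = 4)
Step 3: H = 12/(N(N+1)) * sum(R_i^2/n_i) - 3(N+1)
     = 12/(12*13) * (27.5^2/5 + 33^2/3 + 17.5^2/4) - 3*13
     = 0.076923 * 590.812 - 39
     = 6.447115.
Step 4: Ties present; correction factor C = 1 - 6/(12^3 - 12) = 0.996503. Corrected H = 6.447115 / 0.996503 = 6.469737.
Step 5: Under H0, H ~ chi^2(2); p-value = 0.039365.
Step 6: alpha = 0.1. reject H0.

H = 6.4697, df = 2, p = 0.039365, reject H0.


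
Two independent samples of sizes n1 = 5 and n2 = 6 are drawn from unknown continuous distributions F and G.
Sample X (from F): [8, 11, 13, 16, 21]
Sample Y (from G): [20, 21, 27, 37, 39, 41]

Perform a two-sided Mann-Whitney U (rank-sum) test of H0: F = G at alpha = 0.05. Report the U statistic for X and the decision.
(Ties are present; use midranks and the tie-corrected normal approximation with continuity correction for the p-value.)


Step 1: Combine and sort all 11 observations; assign midranks.
sorted (value, group): (8,X), (11,X), (13,X), (16,X), (20,Y), (21,X), (21,Y), (27,Y), (37,Y), (39,Y), (41,Y)
ranks: 8->1, 11->2, 13->3, 16->4, 20->5, 21->6.5, 21->6.5, 27->8, 37->9, 39->10, 41->11
Step 2: Rank sum for X: R1 = 1 + 2 + 3 + 4 + 6.5 = 16.5.
Step 3: U_X = R1 - n1(n1+1)/2 = 16.5 - 5*6/2 = 16.5 - 15 = 1.5.
       U_Y = n1*n2 - U_X = 30 - 1.5 = 28.5.
Step 4: Ties are present, so use the tie-corrected normal approximation (with continuity correction) for the p-value.
Step 5: p-value = 0.017365; compare to alpha = 0.05. reject H0.

U_X = 1.5, p = 0.017365, reject H0 at alpha = 0.05.


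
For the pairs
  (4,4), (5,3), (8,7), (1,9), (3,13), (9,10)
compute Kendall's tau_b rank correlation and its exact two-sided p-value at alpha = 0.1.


Step 1: Enumerate the 15 unordered pairs (i,j) with i<j and classify each by sign(x_j-x_i) * sign(y_j-y_i).
  (1,2):dx=+1,dy=-1->D; (1,3):dx=+4,dy=+3->C; (1,4):dx=-3,dy=+5->D; (1,5):dx=-1,dy=+9->D
  (1,6):dx=+5,dy=+6->C; (2,3):dx=+3,dy=+4->C; (2,4):dx=-4,dy=+6->D; (2,5):dx=-2,dy=+10->D
  (2,6):dx=+4,dy=+7->C; (3,4):dx=-7,dy=+2->D; (3,5):dx=-5,dy=+6->D; (3,6):dx=+1,dy=+3->C
  (4,5):dx=+2,dy=+4->C; (4,6):dx=+8,dy=+1->C; (5,6):dx=+6,dy=-3->D
Step 2: C = 7, D = 8, total pairs = 15.
Step 3: tau = (C - D)/(n(n-1)/2) = (7 - 8)/15 = -0.066667.
Step 4: Exact two-sided p-value (enumerate n! = 720 permutations of y under H0): p = 1.000000.
Step 5: alpha = 0.1. fail to reject H0.

tau_b = -0.0667 (C=7, D=8), p = 1.000000, fail to reject H0.


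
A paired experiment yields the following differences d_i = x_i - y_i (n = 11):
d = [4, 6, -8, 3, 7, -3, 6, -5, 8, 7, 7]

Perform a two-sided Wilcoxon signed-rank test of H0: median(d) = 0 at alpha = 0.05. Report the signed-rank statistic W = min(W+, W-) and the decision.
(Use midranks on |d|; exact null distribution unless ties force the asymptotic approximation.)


Step 1: Drop any zero differences (none here) and take |d_i|.
|d| = [4, 6, 8, 3, 7, 3, 6, 5, 8, 7, 7]
Step 2: Midrank |d_i| (ties get averaged ranks).
ranks: |4|->3, |6|->5.5, |8|->10.5, |3|->1.5, |7|->8, |3|->1.5, |6|->5.5, |5|->4, |8|->10.5, |7|->8, |7|->8
Step 3: Attach original signs; sum ranks with positive sign and with negative sign.
W+ = 3 + 5.5 + 1.5 + 8 + 5.5 + 10.5 + 8 + 8 = 50
W- = 10.5 + 1.5 + 4 = 16
(Check: W+ + W- = 66 should equal n(n+1)/2 = 66.)
Step 4: Test statistic W = min(W+, W-) = 16.
Step 5: Ties in |d|, so use the tie-corrected normal approximation.
        E[W] = n(n+1)/4 = 11*12/4 = 33.
        Tie groups: |d|=3 (t=2), |d|=6 (t=2), |d|=7 (t=3), |d|=8 (t=2); sum(t^3 - t) = 42.
        Var[W] = n(n+1)(2n+1)/24 - sum(t^3-t)/48 = 3036/24 - 42/48 = 125.625.
        z = (W - E[W]) / sqrt(Var[W]) = (16 - 33) / 11.2083 = -1.5167.
        Two-sided p = 2*Phi(z) = 0.129333.
Step 6: alpha = 0.05. fail to reject H0.

W+ = 50, W- = 16, W = min = 16, p = 0.129333, fail to reject H0.


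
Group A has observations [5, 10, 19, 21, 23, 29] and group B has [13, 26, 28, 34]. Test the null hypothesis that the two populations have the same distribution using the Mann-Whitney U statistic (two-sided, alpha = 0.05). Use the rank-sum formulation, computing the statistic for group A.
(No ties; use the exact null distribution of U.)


Step 1: Combine and sort all 10 observations; assign midranks.
sorted (value, group): (5,X), (10,X), (13,Y), (19,X), (21,X), (23,X), (26,Y), (28,Y), (29,X), (34,Y)
ranks: 5->1, 10->2, 13->3, 19->4, 21->5, 23->6, 26->7, 28->8, 29->9, 34->10
Step 2: Rank sum for X: R1 = 1 + 2 + 4 + 5 + 6 + 9 = 27.
Step 3: U_X = R1 - n1(n1+1)/2 = 27 - 6*7/2 = 27 - 21 = 6.
       U_Y = n1*n2 - U_X = 24 - 6 = 18.
Step 4: No ties, so the exact null distribution of U (based on enumerating the C(10,6) = 210 equally likely rank assignments) gives the two-sided p-value.
Step 5: p-value = 0.257143; compare to alpha = 0.05. fail to reject H0.

U_X = 6, p = 0.257143, fail to reject H0 at alpha = 0.05.


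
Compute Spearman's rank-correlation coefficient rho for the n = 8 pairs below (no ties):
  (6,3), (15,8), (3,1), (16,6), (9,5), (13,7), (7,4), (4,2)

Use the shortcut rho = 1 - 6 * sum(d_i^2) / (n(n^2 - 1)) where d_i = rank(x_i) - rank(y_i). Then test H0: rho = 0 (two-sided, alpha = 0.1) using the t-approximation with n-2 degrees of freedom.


Step 1: Rank x and y separately (midranks; no ties here).
rank(x): 6->3, 15->7, 3->1, 16->8, 9->5, 13->6, 7->4, 4->2
rank(y): 3->3, 8->8, 1->1, 6->6, 5->5, 7->7, 4->4, 2->2
Step 2: d_i = R_x(i) - R_y(i); compute d_i^2.
  (3-3)^2=0, (7-8)^2=1, (1-1)^2=0, (8-6)^2=4, (5-5)^2=0, (6-7)^2=1, (4-4)^2=0, (2-2)^2=0
sum(d^2) = 6.
Step 3: rho = 1 - 6*6 / (8*(8^2 - 1)) = 1 - 36/504 = 0.928571.
Step 4: Under H0, t = rho * sqrt((n-2)/(1-rho^2)) = 6.1283 ~ t(6).
Step 5: Two-sided p-value from the t-distribution with 6 df = 0.000863.
Step 6: alpha = 0.1. reject H0.

rho = 0.9286, p = 0.000863, reject H0 at alpha = 0.1.


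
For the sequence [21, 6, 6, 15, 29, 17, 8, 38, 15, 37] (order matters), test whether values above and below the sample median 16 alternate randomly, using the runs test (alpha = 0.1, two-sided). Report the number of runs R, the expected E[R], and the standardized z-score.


Step 1: Compute median = 16; label A = above, B = below.
Labels in order: ABBBAABABA  (n_A = 5, n_B = 5)
Step 2: Count runs R = 7.
Step 3: Under H0 (random ordering), E[R] = 2*n_A*n_B/(n_A+n_B) + 1 = 2*5*5/10 + 1 = 6.0000.
        Var[R] = 2*n_A*n_B*(2*n_A*n_B - n_A - n_B) / ((n_A+n_B)^2 * (n_A+n_B-1)) = 2000/900 = 2.2222.
        SD[R] = 1.4907.
Step 4: Continuity-corrected z = (R - 0.5 - E[R]) / SD[R] = (7 - 0.5 - 6.0000) / 1.4907 = 0.3354.
Step 5: Two-sided p-value via normal approximation = 2*(1 - Phi(|z|)) = 0.737316.
Step 6: alpha = 0.1. fail to reject H0.

R = 7, z = 0.3354, p = 0.737316, fail to reject H0.


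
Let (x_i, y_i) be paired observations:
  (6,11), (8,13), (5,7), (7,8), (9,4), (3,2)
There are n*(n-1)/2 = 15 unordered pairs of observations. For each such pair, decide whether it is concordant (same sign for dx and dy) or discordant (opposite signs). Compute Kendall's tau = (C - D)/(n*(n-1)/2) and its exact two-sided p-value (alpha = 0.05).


Step 1: Enumerate the 15 unordered pairs (i,j) with i<j and classify each by sign(x_j-x_i) * sign(y_j-y_i).
  (1,2):dx=+2,dy=+2->C; (1,3):dx=-1,dy=-4->C; (1,4):dx=+1,dy=-3->D; (1,5):dx=+3,dy=-7->D
  (1,6):dx=-3,dy=-9->C; (2,3):dx=-3,dy=-6->C; (2,4):dx=-1,dy=-5->C; (2,5):dx=+1,dy=-9->D
  (2,6):dx=-5,dy=-11->C; (3,4):dx=+2,dy=+1->C; (3,5):dx=+4,dy=-3->D; (3,6):dx=-2,dy=-5->C
  (4,5):dx=+2,dy=-4->D; (4,6):dx=-4,dy=-6->C; (5,6):dx=-6,dy=-2->C
Step 2: C = 10, D = 5, total pairs = 15.
Step 3: tau = (C - D)/(n(n-1)/2) = (10 - 5)/15 = 0.333333.
Step 4: Exact two-sided p-value (enumerate n! = 720 permutations of y under H0): p = 0.469444.
Step 5: alpha = 0.05. fail to reject H0.

tau_b = 0.3333 (C=10, D=5), p = 0.469444, fail to reject H0.


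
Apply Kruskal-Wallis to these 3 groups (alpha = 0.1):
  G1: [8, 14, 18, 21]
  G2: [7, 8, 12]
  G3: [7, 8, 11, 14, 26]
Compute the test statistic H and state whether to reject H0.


Step 1: Combine all N = 12 observations and assign midranks.
sorted (value, group, rank): (7,G2,1.5), (7,G3,1.5), (8,G1,4), (8,G2,4), (8,G3,4), (11,G3,6), (12,G2,7), (14,G1,8.5), (14,G3,8.5), (18,G1,10), (21,G1,11), (26,G3,12)
Step 2: Sum ranks within each group.
R_1 = 33.5 (n_1 = 4)
R_2 = 12.5 (n_2 = 3)
R_3 = 32 (n_3 = 5)
Step 3: H = 12/(N(N+1)) * sum(R_i^2/n_i) - 3(N+1)
     = 12/(12*13) * (33.5^2/4 + 12.5^2/3 + 32^2/5) - 3*13
     = 0.076923 * 537.446 - 39
     = 2.341987.
Step 4: Ties present; correction factor C = 1 - 36/(12^3 - 12) = 0.979021. Corrected H = 2.341987 / 0.979021 = 2.392173.
Step 5: Under H0, H ~ chi^2(2); p-value = 0.302375.
Step 6: alpha = 0.1. fail to reject H0.

H = 2.3922, df = 2, p = 0.302375, fail to reject H0.


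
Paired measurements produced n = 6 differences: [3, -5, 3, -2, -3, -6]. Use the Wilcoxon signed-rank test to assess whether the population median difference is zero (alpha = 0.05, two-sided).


Step 1: Drop any zero differences (none here) and take |d_i|.
|d| = [3, 5, 3, 2, 3, 6]
Step 2: Midrank |d_i| (ties get averaged ranks).
ranks: |3|->3, |5|->5, |3|->3, |2|->1, |3|->3, |6|->6
Step 3: Attach original signs; sum ranks with positive sign and with negative sign.
W+ = 3 + 3 = 6
W- = 5 + 1 + 3 + 6 = 15
(Check: W+ + W- = 21 should equal n(n+1)/2 = 21.)
Step 4: Test statistic W = min(W+, W-) = 6.
Step 5: Ties in |d|, so use the tie-corrected normal approximation.
        E[W] = n(n+1)/4 = 6*7/4 = 10.5.
        Tie groups: |d|=3 (t=3); sum(t^3 - t) = 24.
        Var[W] = n(n+1)(2n+1)/24 - sum(t^3-t)/48 = 546/24 - 24/48 = 22.25.
        z = (W - E[W]) / sqrt(Var[W]) = (6 - 10.5) / 4.7170 = -0.9540.
        Two-sided p = 2*Phi(z) = 0.340085.
Step 6: alpha = 0.05. fail to reject H0.

W+ = 6, W- = 15, W = min = 6, p = 0.340085, fail to reject H0.


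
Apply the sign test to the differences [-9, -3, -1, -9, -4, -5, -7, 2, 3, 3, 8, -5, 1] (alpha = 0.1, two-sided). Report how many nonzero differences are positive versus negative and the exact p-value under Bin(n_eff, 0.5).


Step 1: Discard zero differences. Original n = 13; n_eff = number of nonzero differences = 13.
Nonzero differences (with sign): -9, -3, -1, -9, -4, -5, -7, +2, +3, +3, +8, -5, +1
Step 2: Count signs: positive = 5, negative = 8.
Step 3: Under H0: P(positive) = 0.5, so the number of positives S ~ Bin(13, 0.5).
Step 4: Two-sided exact p-value = sum of Bin(13,0.5) probabilities at or below the observed probability = 0.581055.
Step 5: alpha = 0.1. fail to reject H0.

n_eff = 13, pos = 5, neg = 8, p = 0.581055, fail to reject H0.


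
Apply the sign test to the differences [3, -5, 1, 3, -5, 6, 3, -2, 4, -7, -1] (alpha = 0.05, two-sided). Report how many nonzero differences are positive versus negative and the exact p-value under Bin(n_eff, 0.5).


Step 1: Discard zero differences. Original n = 11; n_eff = number of nonzero differences = 11.
Nonzero differences (with sign): +3, -5, +1, +3, -5, +6, +3, -2, +4, -7, -1
Step 2: Count signs: positive = 6, negative = 5.
Step 3: Under H0: P(positive) = 0.5, so the number of positives S ~ Bin(11, 0.5).
Step 4: Two-sided exact p-value = sum of Bin(11,0.5) probabilities at or below the observed probability = 1.000000.
Step 5: alpha = 0.05. fail to reject H0.

n_eff = 11, pos = 6, neg = 5, p = 1.000000, fail to reject H0.


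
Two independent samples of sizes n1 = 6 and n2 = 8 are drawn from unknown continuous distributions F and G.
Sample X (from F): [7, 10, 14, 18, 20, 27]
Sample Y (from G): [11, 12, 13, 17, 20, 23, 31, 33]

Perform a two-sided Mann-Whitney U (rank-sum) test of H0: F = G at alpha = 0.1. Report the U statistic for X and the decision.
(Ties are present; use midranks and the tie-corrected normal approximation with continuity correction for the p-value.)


Step 1: Combine and sort all 14 observations; assign midranks.
sorted (value, group): (7,X), (10,X), (11,Y), (12,Y), (13,Y), (14,X), (17,Y), (18,X), (20,X), (20,Y), (23,Y), (27,X), (31,Y), (33,Y)
ranks: 7->1, 10->2, 11->3, 12->4, 13->5, 14->6, 17->7, 18->8, 20->9.5, 20->9.5, 23->11, 27->12, 31->13, 33->14
Step 2: Rank sum for X: R1 = 1 + 2 + 6 + 8 + 9.5 + 12 = 38.5.
Step 3: U_X = R1 - n1(n1+1)/2 = 38.5 - 6*7/2 = 38.5 - 21 = 17.5.
       U_Y = n1*n2 - U_X = 48 - 17.5 = 30.5.
Step 4: Ties are present, so use the tie-corrected normal approximation (with continuity correction) for the p-value.
Step 5: p-value = 0.438074; compare to alpha = 0.1. fail to reject H0.

U_X = 17.5, p = 0.438074, fail to reject H0 at alpha = 0.1.


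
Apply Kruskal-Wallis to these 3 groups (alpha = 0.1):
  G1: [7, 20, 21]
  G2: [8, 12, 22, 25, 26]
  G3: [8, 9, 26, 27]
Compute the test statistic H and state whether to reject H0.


Step 1: Combine all N = 12 observations and assign midranks.
sorted (value, group, rank): (7,G1,1), (8,G2,2.5), (8,G3,2.5), (9,G3,4), (12,G2,5), (20,G1,6), (21,G1,7), (22,G2,8), (25,G2,9), (26,G2,10.5), (26,G3,10.5), (27,G3,12)
Step 2: Sum ranks within each group.
R_1 = 14 (n_1 = 3)
R_2 = 35 (n_2 = 5)
R_3 = 29 (n_3 = 4)
Step 3: H = 12/(N(N+1)) * sum(R_i^2/n_i) - 3(N+1)
     = 12/(12*13) * (14^2/3 + 35^2/5 + 29^2/4) - 3*13
     = 0.076923 * 520.583 - 39
     = 1.044872.
Step 4: Ties present; correction factor C = 1 - 12/(12^3 - 12) = 0.993007. Corrected H = 1.044872 / 0.993007 = 1.052230.
Step 5: Under H0, H ~ chi^2(2); p-value = 0.590896.
Step 6: alpha = 0.1. fail to reject H0.

H = 1.0522, df = 2, p = 0.590896, fail to reject H0.


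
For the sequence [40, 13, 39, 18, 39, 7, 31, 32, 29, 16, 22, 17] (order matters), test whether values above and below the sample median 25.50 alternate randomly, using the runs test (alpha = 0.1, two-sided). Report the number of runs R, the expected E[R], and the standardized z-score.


Step 1: Compute median = 25.50; label A = above, B = below.
Labels in order: ABABABAAABBB  (n_A = 6, n_B = 6)
Step 2: Count runs R = 8.
Step 3: Under H0 (random ordering), E[R] = 2*n_A*n_B/(n_A+n_B) + 1 = 2*6*6/12 + 1 = 7.0000.
        Var[R] = 2*n_A*n_B*(2*n_A*n_B - n_A - n_B) / ((n_A+n_B)^2 * (n_A+n_B-1)) = 4320/1584 = 2.7273.
        SD[R] = 1.6514.
Step 4: Continuity-corrected z = (R - 0.5 - E[R]) / SD[R] = (8 - 0.5 - 7.0000) / 1.6514 = 0.3028.
Step 5: Two-sided p-value via normal approximation = 2*(1 - Phi(|z|)) = 0.762069.
Step 6: alpha = 0.1. fail to reject H0.

R = 8, z = 0.3028, p = 0.762069, fail to reject H0.


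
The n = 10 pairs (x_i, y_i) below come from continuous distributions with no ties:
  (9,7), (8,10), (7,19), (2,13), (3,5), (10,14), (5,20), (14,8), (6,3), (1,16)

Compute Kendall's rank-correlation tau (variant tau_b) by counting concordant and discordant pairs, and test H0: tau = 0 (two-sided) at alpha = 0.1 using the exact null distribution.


Step 1: Enumerate the 45 unordered pairs (i,j) with i<j and classify each by sign(x_j-x_i) * sign(y_j-y_i).
  (1,2):dx=-1,dy=+3->D; (1,3):dx=-2,dy=+12->D; (1,4):dx=-7,dy=+6->D; (1,5):dx=-6,dy=-2->C
  (1,6):dx=+1,dy=+7->C; (1,7):dx=-4,dy=+13->D; (1,8):dx=+5,dy=+1->C; (1,9):dx=-3,dy=-4->C
  (1,10):dx=-8,dy=+9->D; (2,3):dx=-1,dy=+9->D; (2,4):dx=-6,dy=+3->D; (2,5):dx=-5,dy=-5->C
  (2,6):dx=+2,dy=+4->C; (2,7):dx=-3,dy=+10->D; (2,8):dx=+6,dy=-2->D; (2,9):dx=-2,dy=-7->C
  (2,10):dx=-7,dy=+6->D; (3,4):dx=-5,dy=-6->C; (3,5):dx=-4,dy=-14->C; (3,6):dx=+3,dy=-5->D
  (3,7):dx=-2,dy=+1->D; (3,8):dx=+7,dy=-11->D; (3,9):dx=-1,dy=-16->C; (3,10):dx=-6,dy=-3->C
  (4,5):dx=+1,dy=-8->D; (4,6):dx=+8,dy=+1->C; (4,7):dx=+3,dy=+7->C; (4,8):dx=+12,dy=-5->D
  (4,9):dx=+4,dy=-10->D; (4,10):dx=-1,dy=+3->D; (5,6):dx=+7,dy=+9->C; (5,7):dx=+2,dy=+15->C
  (5,8):dx=+11,dy=+3->C; (5,9):dx=+3,dy=-2->D; (5,10):dx=-2,dy=+11->D; (6,7):dx=-5,dy=+6->D
  (6,8):dx=+4,dy=-6->D; (6,9):dx=-4,dy=-11->C; (6,10):dx=-9,dy=+2->D; (7,8):dx=+9,dy=-12->D
  (7,9):dx=+1,dy=-17->D; (7,10):dx=-4,dy=-4->C; (8,9):dx=-8,dy=-5->C; (8,10):dx=-13,dy=+8->D
  (9,10):dx=-5,dy=+13->D
Step 2: C = 19, D = 26, total pairs = 45.
Step 3: tau = (C - D)/(n(n-1)/2) = (19 - 26)/45 = -0.155556.
Step 4: Exact two-sided p-value (enumerate n! = 3628800 permutations of y under H0): p = 0.600654.
Step 5: alpha = 0.1. fail to reject H0.

tau_b = -0.1556 (C=19, D=26), p = 0.600654, fail to reject H0.


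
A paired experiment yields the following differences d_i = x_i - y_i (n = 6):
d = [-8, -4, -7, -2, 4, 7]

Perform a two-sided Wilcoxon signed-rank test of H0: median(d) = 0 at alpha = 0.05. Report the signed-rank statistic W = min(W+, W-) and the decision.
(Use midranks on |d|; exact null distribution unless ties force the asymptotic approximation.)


Step 1: Drop any zero differences (none here) and take |d_i|.
|d| = [8, 4, 7, 2, 4, 7]
Step 2: Midrank |d_i| (ties get averaged ranks).
ranks: |8|->6, |4|->2.5, |7|->4.5, |2|->1, |4|->2.5, |7|->4.5
Step 3: Attach original signs; sum ranks with positive sign and with negative sign.
W+ = 2.5 + 4.5 = 7
W- = 6 + 2.5 + 4.5 + 1 = 14
(Check: W+ + W- = 21 should equal n(n+1)/2 = 21.)
Step 4: Test statistic W = min(W+, W-) = 7.
Step 5: Ties in |d|, so use the tie-corrected normal approximation.
        E[W] = n(n+1)/4 = 6*7/4 = 10.5.
        Tie groups: |d|=4 (t=2), |d|=7 (t=2); sum(t^3 - t) = 12.
        Var[W] = n(n+1)(2n+1)/24 - sum(t^3-t)/48 = 546/24 - 12/48 = 22.5.
        z = (W - E[W]) / sqrt(Var[W]) = (7 - 10.5) / 4.7434 = -0.7379.
        Two-sided p = 2*Phi(z) = 0.460597.
Step 6: alpha = 0.05. fail to reject H0.

W+ = 7, W- = 14, W = min = 7, p = 0.460597, fail to reject H0.


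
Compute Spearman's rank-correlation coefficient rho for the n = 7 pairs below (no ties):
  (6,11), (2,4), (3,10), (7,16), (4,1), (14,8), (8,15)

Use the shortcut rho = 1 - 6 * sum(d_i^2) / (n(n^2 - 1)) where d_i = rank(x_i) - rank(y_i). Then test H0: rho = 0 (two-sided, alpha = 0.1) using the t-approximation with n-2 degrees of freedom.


Step 1: Rank x and y separately (midranks; no ties here).
rank(x): 6->4, 2->1, 3->2, 7->5, 4->3, 14->7, 8->6
rank(y): 11->5, 4->2, 10->4, 16->7, 1->1, 8->3, 15->6
Step 2: d_i = R_x(i) - R_y(i); compute d_i^2.
  (4-5)^2=1, (1-2)^2=1, (2-4)^2=4, (5-7)^2=4, (3-1)^2=4, (7-3)^2=16, (6-6)^2=0
sum(d^2) = 30.
Step 3: rho = 1 - 6*30 / (7*(7^2 - 1)) = 1 - 180/336 = 0.464286.
Step 4: Under H0, t = rho * sqrt((n-2)/(1-rho^2)) = 1.1722 ~ t(5).
Step 5: Two-sided p-value from the t-distribution with 5 df = 0.293934.
Step 6: alpha = 0.1. fail to reject H0.

rho = 0.4643, p = 0.293934, fail to reject H0 at alpha = 0.1.


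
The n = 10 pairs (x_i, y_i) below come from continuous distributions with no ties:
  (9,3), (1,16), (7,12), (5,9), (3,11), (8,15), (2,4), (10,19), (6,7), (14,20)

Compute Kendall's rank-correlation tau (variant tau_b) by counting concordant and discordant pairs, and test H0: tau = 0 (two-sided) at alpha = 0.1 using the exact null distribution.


Step 1: Enumerate the 45 unordered pairs (i,j) with i<j and classify each by sign(x_j-x_i) * sign(y_j-y_i).
  (1,2):dx=-8,dy=+13->D; (1,3):dx=-2,dy=+9->D; (1,4):dx=-4,dy=+6->D; (1,5):dx=-6,dy=+8->D
  (1,6):dx=-1,dy=+12->D; (1,7):dx=-7,dy=+1->D; (1,8):dx=+1,dy=+16->C; (1,9):dx=-3,dy=+4->D
  (1,10):dx=+5,dy=+17->C; (2,3):dx=+6,dy=-4->D; (2,4):dx=+4,dy=-7->D; (2,5):dx=+2,dy=-5->D
  (2,6):dx=+7,dy=-1->D; (2,7):dx=+1,dy=-12->D; (2,8):dx=+9,dy=+3->C; (2,9):dx=+5,dy=-9->D
  (2,10):dx=+13,dy=+4->C; (3,4):dx=-2,dy=-3->C; (3,5):dx=-4,dy=-1->C; (3,6):dx=+1,dy=+3->C
  (3,7):dx=-5,dy=-8->C; (3,8):dx=+3,dy=+7->C; (3,9):dx=-1,dy=-5->C; (3,10):dx=+7,dy=+8->C
  (4,5):dx=-2,dy=+2->D; (4,6):dx=+3,dy=+6->C; (4,7):dx=-3,dy=-5->C; (4,8):dx=+5,dy=+10->C
  (4,9):dx=+1,dy=-2->D; (4,10):dx=+9,dy=+11->C; (5,6):dx=+5,dy=+4->C; (5,7):dx=-1,dy=-7->C
  (5,8):dx=+7,dy=+8->C; (5,9):dx=+3,dy=-4->D; (5,10):dx=+11,dy=+9->C; (6,7):dx=-6,dy=-11->C
  (6,8):dx=+2,dy=+4->C; (6,9):dx=-2,dy=-8->C; (6,10):dx=+6,dy=+5->C; (7,8):dx=+8,dy=+15->C
  (7,9):dx=+4,dy=+3->C; (7,10):dx=+12,dy=+16->C; (8,9):dx=-4,dy=-12->C; (8,10):dx=+4,dy=+1->C
  (9,10):dx=+8,dy=+13->C
Step 2: C = 29, D = 16, total pairs = 45.
Step 3: tau = (C - D)/(n(n-1)/2) = (29 - 16)/45 = 0.288889.
Step 4: Exact two-sided p-value (enumerate n! = 3628800 permutations of y under H0): p = 0.291248.
Step 5: alpha = 0.1. fail to reject H0.

tau_b = 0.2889 (C=29, D=16), p = 0.291248, fail to reject H0.


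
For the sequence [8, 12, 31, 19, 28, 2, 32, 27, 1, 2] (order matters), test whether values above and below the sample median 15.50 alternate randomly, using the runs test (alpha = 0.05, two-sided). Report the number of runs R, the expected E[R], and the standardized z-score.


Step 1: Compute median = 15.50; label A = above, B = below.
Labels in order: BBAAABAABB  (n_A = 5, n_B = 5)
Step 2: Count runs R = 5.
Step 3: Under H0 (random ordering), E[R] = 2*n_A*n_B/(n_A+n_B) + 1 = 2*5*5/10 + 1 = 6.0000.
        Var[R] = 2*n_A*n_B*(2*n_A*n_B - n_A - n_B) / ((n_A+n_B)^2 * (n_A+n_B-1)) = 2000/900 = 2.2222.
        SD[R] = 1.4907.
Step 4: Continuity-corrected z = (R + 0.5 - E[R]) / SD[R] = (5 + 0.5 - 6.0000) / 1.4907 = -0.3354.
Step 5: Two-sided p-value via normal approximation = 2*(1 - Phi(|z|)) = 0.737316.
Step 6: alpha = 0.05. fail to reject H0.

R = 5, z = -0.3354, p = 0.737316, fail to reject H0.


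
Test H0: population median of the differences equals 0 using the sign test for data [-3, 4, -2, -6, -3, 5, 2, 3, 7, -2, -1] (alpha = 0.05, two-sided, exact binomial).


Step 1: Discard zero differences. Original n = 11; n_eff = number of nonzero differences = 11.
Nonzero differences (with sign): -3, +4, -2, -6, -3, +5, +2, +3, +7, -2, -1
Step 2: Count signs: positive = 5, negative = 6.
Step 3: Under H0: P(positive) = 0.5, so the number of positives S ~ Bin(11, 0.5).
Step 4: Two-sided exact p-value = sum of Bin(11,0.5) probabilities at or below the observed probability = 1.000000.
Step 5: alpha = 0.05. fail to reject H0.

n_eff = 11, pos = 5, neg = 6, p = 1.000000, fail to reject H0.


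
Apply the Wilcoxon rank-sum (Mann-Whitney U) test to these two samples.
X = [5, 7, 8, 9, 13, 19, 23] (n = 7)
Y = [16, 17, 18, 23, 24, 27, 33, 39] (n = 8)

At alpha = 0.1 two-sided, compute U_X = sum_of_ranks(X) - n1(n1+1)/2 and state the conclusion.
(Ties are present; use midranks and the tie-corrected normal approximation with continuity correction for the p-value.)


Step 1: Combine and sort all 15 observations; assign midranks.
sorted (value, group): (5,X), (7,X), (8,X), (9,X), (13,X), (16,Y), (17,Y), (18,Y), (19,X), (23,X), (23,Y), (24,Y), (27,Y), (33,Y), (39,Y)
ranks: 5->1, 7->2, 8->3, 9->4, 13->5, 16->6, 17->7, 18->8, 19->9, 23->10.5, 23->10.5, 24->12, 27->13, 33->14, 39->15
Step 2: Rank sum for X: R1 = 1 + 2 + 3 + 4 + 5 + 9 + 10.5 = 34.5.
Step 3: U_X = R1 - n1(n1+1)/2 = 34.5 - 7*8/2 = 34.5 - 28 = 6.5.
       U_Y = n1*n2 - U_X = 56 - 6.5 = 49.5.
Step 4: Ties are present, so use the tie-corrected normal approximation (with continuity correction) for the p-value.
Step 5: p-value = 0.014997; compare to alpha = 0.1. reject H0.

U_X = 6.5, p = 0.014997, reject H0 at alpha = 0.1.


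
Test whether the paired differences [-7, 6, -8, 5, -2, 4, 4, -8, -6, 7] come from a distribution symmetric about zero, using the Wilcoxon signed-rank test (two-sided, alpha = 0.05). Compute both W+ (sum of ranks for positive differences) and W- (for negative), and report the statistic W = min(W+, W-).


Step 1: Drop any zero differences (none here) and take |d_i|.
|d| = [7, 6, 8, 5, 2, 4, 4, 8, 6, 7]
Step 2: Midrank |d_i| (ties get averaged ranks).
ranks: |7|->7.5, |6|->5.5, |8|->9.5, |5|->4, |2|->1, |4|->2.5, |4|->2.5, |8|->9.5, |6|->5.5, |7|->7.5
Step 3: Attach original signs; sum ranks with positive sign and with negative sign.
W+ = 5.5 + 4 + 2.5 + 2.5 + 7.5 = 22
W- = 7.5 + 9.5 + 1 + 9.5 + 5.5 = 33
(Check: W+ + W- = 55 should equal n(n+1)/2 = 55.)
Step 4: Test statistic W = min(W+, W-) = 22.
Step 5: Ties in |d|, so use the tie-corrected normal approximation.
        E[W] = n(n+1)/4 = 10*11/4 = 27.5.
        Tie groups: |d|=4 (t=2), |d|=6 (t=2), |d|=7 (t=2), |d|=8 (t=2); sum(t^3 - t) = 24.
        Var[W] = n(n+1)(2n+1)/24 - sum(t^3-t)/48 = 2310/24 - 24/48 = 95.75.
        z = (W - E[W]) / sqrt(Var[W]) = (22 - 27.5) / 9.7852 = -0.5621.
        Two-sided p = 2*Phi(z) = 0.574066.
Step 6: alpha = 0.05. fail to reject H0.

W+ = 22, W- = 33, W = min = 22, p = 0.574066, fail to reject H0.


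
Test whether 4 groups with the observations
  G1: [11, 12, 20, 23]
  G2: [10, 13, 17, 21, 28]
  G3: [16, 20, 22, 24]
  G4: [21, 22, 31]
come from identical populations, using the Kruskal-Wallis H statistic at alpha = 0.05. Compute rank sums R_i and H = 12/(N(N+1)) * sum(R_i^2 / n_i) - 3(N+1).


Step 1: Combine all N = 16 observations and assign midranks.
sorted (value, group, rank): (10,G2,1), (11,G1,2), (12,G1,3), (13,G2,4), (16,G3,5), (17,G2,6), (20,G1,7.5), (20,G3,7.5), (21,G2,9.5), (21,G4,9.5), (22,G3,11.5), (22,G4,11.5), (23,G1,13), (24,G3,14), (28,G2,15), (31,G4,16)
Step 2: Sum ranks within each group.
R_1 = 25.5 (n_1 = 4)
R_2 = 35.5 (n_2 = 5)
R_3 = 38 (n_3 = 4)
R_4 = 37 (n_4 = 3)
Step 3: H = 12/(N(N+1)) * sum(R_i^2/n_i) - 3(N+1)
     = 12/(16*17) * (25.5^2/4 + 35.5^2/5 + 38^2/4 + 37^2/3) - 3*17
     = 0.044118 * 1231.95 - 51
     = 3.350551.
Step 4: Ties present; correction factor C = 1 - 18/(16^3 - 16) = 0.995588. Corrected H = 3.350551 / 0.995588 = 3.365399.
Step 5: Under H0, H ~ chi^2(3); p-value = 0.338644.
Step 6: alpha = 0.05. fail to reject H0.

H = 3.3654, df = 3, p = 0.338644, fail to reject H0.


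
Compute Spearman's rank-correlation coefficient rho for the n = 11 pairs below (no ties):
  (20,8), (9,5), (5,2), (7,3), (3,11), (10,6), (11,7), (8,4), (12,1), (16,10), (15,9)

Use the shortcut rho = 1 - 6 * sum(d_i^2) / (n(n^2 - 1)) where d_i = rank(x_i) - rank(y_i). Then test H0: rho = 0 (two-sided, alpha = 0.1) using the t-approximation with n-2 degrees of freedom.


Step 1: Rank x and y separately (midranks; no ties here).
rank(x): 20->11, 9->5, 5->2, 7->3, 3->1, 10->6, 11->7, 8->4, 12->8, 16->10, 15->9
rank(y): 8->8, 5->5, 2->2, 3->3, 11->11, 6->6, 7->7, 4->4, 1->1, 10->10, 9->9
Step 2: d_i = R_x(i) - R_y(i); compute d_i^2.
  (11-8)^2=9, (5-5)^2=0, (2-2)^2=0, (3-3)^2=0, (1-11)^2=100, (6-6)^2=0, (7-7)^2=0, (4-4)^2=0, (8-1)^2=49, (10-10)^2=0, (9-9)^2=0
sum(d^2) = 158.
Step 3: rho = 1 - 6*158 / (11*(11^2 - 1)) = 1 - 948/1320 = 0.281818.
Step 4: Under H0, t = rho * sqrt((n-2)/(1-rho^2)) = 0.8812 ~ t(9).
Step 5: Two-sided p-value from the t-distribution with 9 df = 0.401145.
Step 6: alpha = 0.1. fail to reject H0.

rho = 0.2818, p = 0.401145, fail to reject H0 at alpha = 0.1.


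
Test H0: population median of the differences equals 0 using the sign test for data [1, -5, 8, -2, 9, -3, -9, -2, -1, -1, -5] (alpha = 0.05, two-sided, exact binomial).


Step 1: Discard zero differences. Original n = 11; n_eff = number of nonzero differences = 11.
Nonzero differences (with sign): +1, -5, +8, -2, +9, -3, -9, -2, -1, -1, -5
Step 2: Count signs: positive = 3, negative = 8.
Step 3: Under H0: P(positive) = 0.5, so the number of positives S ~ Bin(11, 0.5).
Step 4: Two-sided exact p-value = sum of Bin(11,0.5) probabilities at or below the observed probability = 0.226562.
Step 5: alpha = 0.05. fail to reject H0.

n_eff = 11, pos = 3, neg = 8, p = 0.226562, fail to reject H0.


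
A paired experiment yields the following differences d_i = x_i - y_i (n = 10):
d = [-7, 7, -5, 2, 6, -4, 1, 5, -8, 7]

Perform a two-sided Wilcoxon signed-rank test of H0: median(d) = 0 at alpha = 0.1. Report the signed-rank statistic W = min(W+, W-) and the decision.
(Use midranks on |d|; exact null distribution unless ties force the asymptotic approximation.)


Step 1: Drop any zero differences (none here) and take |d_i|.
|d| = [7, 7, 5, 2, 6, 4, 1, 5, 8, 7]
Step 2: Midrank |d_i| (ties get averaged ranks).
ranks: |7|->8, |7|->8, |5|->4.5, |2|->2, |6|->6, |4|->3, |1|->1, |5|->4.5, |8|->10, |7|->8
Step 3: Attach original signs; sum ranks with positive sign and with negative sign.
W+ = 8 + 2 + 6 + 1 + 4.5 + 8 = 29.5
W- = 8 + 4.5 + 3 + 10 = 25.5
(Check: W+ + W- = 55 should equal n(n+1)/2 = 55.)
Step 4: Test statistic W = min(W+, W-) = 25.5.
Step 5: Ties in |d|, so use the tie-corrected normal approximation.
        E[W] = n(n+1)/4 = 10*11/4 = 27.5.
        Tie groups: |d|=5 (t=2), |d|=7 (t=3); sum(t^3 - t) = 30.
        Var[W] = n(n+1)(2n+1)/24 - sum(t^3-t)/48 = 2310/24 - 30/48 = 95.625.
        z = (W - E[W]) / sqrt(Var[W]) = (25.5 - 27.5) / 9.7788 = -0.2045.
        Two-sided p = 2*Phi(z) = 0.837944.
Step 6: alpha = 0.1. fail to reject H0.

W+ = 29.5, W- = 25.5, W = min = 25.5, p = 0.837944, fail to reject H0.


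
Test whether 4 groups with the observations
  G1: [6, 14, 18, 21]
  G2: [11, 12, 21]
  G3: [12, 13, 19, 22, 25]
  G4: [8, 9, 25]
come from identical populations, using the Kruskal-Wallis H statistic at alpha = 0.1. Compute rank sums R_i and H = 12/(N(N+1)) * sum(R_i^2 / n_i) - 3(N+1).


Step 1: Combine all N = 15 observations and assign midranks.
sorted (value, group, rank): (6,G1,1), (8,G4,2), (9,G4,3), (11,G2,4), (12,G2,5.5), (12,G3,5.5), (13,G3,7), (14,G1,8), (18,G1,9), (19,G3,10), (21,G1,11.5), (21,G2,11.5), (22,G3,13), (25,G3,14.5), (25,G4,14.5)
Step 2: Sum ranks within each group.
R_1 = 29.5 (n_1 = 4)
R_2 = 21 (n_2 = 3)
R_3 = 50 (n_3 = 5)
R_4 = 19.5 (n_4 = 3)
Step 3: H = 12/(N(N+1)) * sum(R_i^2/n_i) - 3(N+1)
     = 12/(15*16) * (29.5^2/4 + 21^2/3 + 50^2/5 + 19.5^2/3) - 3*16
     = 0.050000 * 991.312 - 48
     = 1.565625.
Step 4: Ties present; correction factor C = 1 - 18/(15^3 - 15) = 0.994643. Corrected H = 1.565625 / 0.994643 = 1.574057.
Step 5: Under H0, H ~ chi^2(3); p-value = 0.665286.
Step 6: alpha = 0.1. fail to reject H0.

H = 1.5741, df = 3, p = 0.665286, fail to reject H0.


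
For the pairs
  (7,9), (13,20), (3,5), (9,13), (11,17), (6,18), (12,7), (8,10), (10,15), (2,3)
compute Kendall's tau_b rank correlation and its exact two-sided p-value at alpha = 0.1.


Step 1: Enumerate the 45 unordered pairs (i,j) with i<j and classify each by sign(x_j-x_i) * sign(y_j-y_i).
  (1,2):dx=+6,dy=+11->C; (1,3):dx=-4,dy=-4->C; (1,4):dx=+2,dy=+4->C; (1,5):dx=+4,dy=+8->C
  (1,6):dx=-1,dy=+9->D; (1,7):dx=+5,dy=-2->D; (1,8):dx=+1,dy=+1->C; (1,9):dx=+3,dy=+6->C
  (1,10):dx=-5,dy=-6->C; (2,3):dx=-10,dy=-15->C; (2,4):dx=-4,dy=-7->C; (2,5):dx=-2,dy=-3->C
  (2,6):dx=-7,dy=-2->C; (2,7):dx=-1,dy=-13->C; (2,8):dx=-5,dy=-10->C; (2,9):dx=-3,dy=-5->C
  (2,10):dx=-11,dy=-17->C; (3,4):dx=+6,dy=+8->C; (3,5):dx=+8,dy=+12->C; (3,6):dx=+3,dy=+13->C
  (3,7):dx=+9,dy=+2->C; (3,8):dx=+5,dy=+5->C; (3,9):dx=+7,dy=+10->C; (3,10):dx=-1,dy=-2->C
  (4,5):dx=+2,dy=+4->C; (4,6):dx=-3,dy=+5->D; (4,7):dx=+3,dy=-6->D; (4,8):dx=-1,dy=-3->C
  (4,9):dx=+1,dy=+2->C; (4,10):dx=-7,dy=-10->C; (5,6):dx=-5,dy=+1->D; (5,7):dx=+1,dy=-10->D
  (5,8):dx=-3,dy=-7->C; (5,9):dx=-1,dy=-2->C; (5,10):dx=-9,dy=-14->C; (6,7):dx=+6,dy=-11->D
  (6,8):dx=+2,dy=-8->D; (6,9):dx=+4,dy=-3->D; (6,10):dx=-4,dy=-15->C; (7,8):dx=-4,dy=+3->D
  (7,9):dx=-2,dy=+8->D; (7,10):dx=-10,dy=-4->C; (8,9):dx=+2,dy=+5->C; (8,10):dx=-6,dy=-7->C
  (9,10):dx=-8,dy=-12->C
Step 2: C = 34, D = 11, total pairs = 45.
Step 3: tau = (C - D)/(n(n-1)/2) = (34 - 11)/45 = 0.511111.
Step 4: Exact two-sided p-value (enumerate n! = 3628800 permutations of y under H0): p = 0.046623.
Step 5: alpha = 0.1. reject H0.

tau_b = 0.5111 (C=34, D=11), p = 0.046623, reject H0.
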